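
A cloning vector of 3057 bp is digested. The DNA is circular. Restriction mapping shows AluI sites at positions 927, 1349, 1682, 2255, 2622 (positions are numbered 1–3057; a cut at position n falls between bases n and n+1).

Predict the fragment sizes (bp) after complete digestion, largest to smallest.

1362, 573, 422, 367, 333 bp

Circular molecule, 5 cuts → 5 fragments:
  1349 − 927 = 422 bp
  1682 − 1349 = 333 bp
  2255 − 1682 = 573 bp
  2622 − 2255 = 367 bp
  wrap: 3057 − 2622 + 927 = 1362 bp
Sorted largest to smallest: 1362, 573, 422, 367, 333 bp.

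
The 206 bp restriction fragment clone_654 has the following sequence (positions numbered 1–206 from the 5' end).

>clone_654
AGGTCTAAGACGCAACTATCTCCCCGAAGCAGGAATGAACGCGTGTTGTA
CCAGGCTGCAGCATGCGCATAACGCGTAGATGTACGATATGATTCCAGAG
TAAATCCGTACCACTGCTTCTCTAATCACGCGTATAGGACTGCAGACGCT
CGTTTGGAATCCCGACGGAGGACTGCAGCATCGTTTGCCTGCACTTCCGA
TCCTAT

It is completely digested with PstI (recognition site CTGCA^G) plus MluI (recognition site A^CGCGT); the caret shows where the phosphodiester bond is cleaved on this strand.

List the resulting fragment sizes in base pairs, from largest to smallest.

PstI sites (CTGCAG) start at positions 56, 140, 173.
PstI cuts after base 5 of each site (before the last base), so after positions 60, 144, 177.
MluI sites (ACGCGT) start at positions 39, 72, 128.
MluI cuts after the first base of each site, so after positions 39, 72, 128.
Combined cut positions: 39, 60, 72, 128, 144, 177.
Linear molecule, 6 cuts → 7 fragments:
  1–39 → 39 bp
  40–60 → 21 bp
  61–72 → 12 bp
  73–128 → 56 bp
  129–144 → 16 bp
  145–177 → 33 bp
  178–206 → 29 bp
Sorted largest to smallest: 56, 39, 33, 29, 21, 16, 12 bp.

56, 39, 33, 29, 21, 16, 12 bp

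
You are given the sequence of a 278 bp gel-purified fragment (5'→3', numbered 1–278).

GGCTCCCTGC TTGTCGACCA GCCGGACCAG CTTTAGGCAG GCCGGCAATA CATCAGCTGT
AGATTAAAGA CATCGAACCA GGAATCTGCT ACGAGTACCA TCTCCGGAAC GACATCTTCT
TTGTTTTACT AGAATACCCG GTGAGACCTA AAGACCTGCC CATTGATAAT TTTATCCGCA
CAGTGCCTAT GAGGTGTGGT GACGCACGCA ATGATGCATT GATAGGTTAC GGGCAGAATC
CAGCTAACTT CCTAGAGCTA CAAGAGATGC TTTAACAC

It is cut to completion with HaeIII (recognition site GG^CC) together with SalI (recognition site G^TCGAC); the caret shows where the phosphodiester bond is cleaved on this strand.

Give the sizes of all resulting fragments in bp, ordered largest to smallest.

237, 28, 13 bp

The HaeIII site (GGCC) starts at position 40.
HaeIII cuts after base 2 of each site, so after position 41.
The SalI site (GTCGAC) starts at position 13.
SalI cuts after the first base of each site, so after position 13.
Combined cut positions: 13, 41.
Linear molecule, 2 cuts → 3 fragments:
  1–13 → 13 bp
  14–41 → 28 bp
  42–278 → 237 bp
Sorted largest to smallest: 237, 28, 13 bp.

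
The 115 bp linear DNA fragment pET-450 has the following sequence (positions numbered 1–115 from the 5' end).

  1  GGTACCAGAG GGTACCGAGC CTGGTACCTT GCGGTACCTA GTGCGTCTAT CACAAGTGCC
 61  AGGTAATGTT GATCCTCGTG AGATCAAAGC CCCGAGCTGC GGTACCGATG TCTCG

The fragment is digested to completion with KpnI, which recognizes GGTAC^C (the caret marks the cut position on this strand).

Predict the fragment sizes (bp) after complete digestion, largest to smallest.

KpnI sites (GGTACC) start at positions 1, 11, 23, 33, 101.
KpnI cuts after base 5 of each site (before the last base), so after positions 5, 15, 27, 37, 105.
Linear molecule, 5 cuts → 6 fragments:
  1–5 → 5 bp
  6–15 → 10 bp
  16–27 → 12 bp
  28–37 → 10 bp
  38–105 → 68 bp
  106–115 → 10 bp
Sorted largest to smallest: 68, 12, 10, 10, 10, 5 bp.

68, 12, 10, 10, 10, 5 bp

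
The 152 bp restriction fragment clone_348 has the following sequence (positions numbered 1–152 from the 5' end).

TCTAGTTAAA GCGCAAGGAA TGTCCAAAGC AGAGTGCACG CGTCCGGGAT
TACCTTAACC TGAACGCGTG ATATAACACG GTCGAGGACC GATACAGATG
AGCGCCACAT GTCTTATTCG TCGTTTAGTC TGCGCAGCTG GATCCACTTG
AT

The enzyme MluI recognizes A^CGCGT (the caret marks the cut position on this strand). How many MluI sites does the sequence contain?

2

ACGCGT occurs starting at positions 38, 64.
MluI cuts at 2 sites.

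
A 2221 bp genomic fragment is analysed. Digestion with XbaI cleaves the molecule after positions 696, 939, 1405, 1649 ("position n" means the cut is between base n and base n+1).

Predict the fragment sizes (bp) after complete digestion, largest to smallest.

Linear molecule, 4 cuts → 5 fragments:
  696 − 0 = 696 bp
  939 − 696 = 243 bp
  1405 − 939 = 466 bp
  1649 − 1405 = 244 bp
  2221 − 1649 = 572 bp
Sorted largest to smallest: 696, 572, 466, 244, 243 bp.

696, 572, 466, 244, 243 bp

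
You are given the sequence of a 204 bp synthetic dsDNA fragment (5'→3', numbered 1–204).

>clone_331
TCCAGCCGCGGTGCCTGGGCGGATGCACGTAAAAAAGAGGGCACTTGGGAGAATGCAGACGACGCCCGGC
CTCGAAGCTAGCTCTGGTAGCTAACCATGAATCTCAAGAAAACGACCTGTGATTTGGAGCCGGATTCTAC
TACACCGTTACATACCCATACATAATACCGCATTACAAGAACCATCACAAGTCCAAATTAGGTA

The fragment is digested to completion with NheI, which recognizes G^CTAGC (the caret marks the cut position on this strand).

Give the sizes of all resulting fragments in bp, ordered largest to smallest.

The NheI site (GCTAGC) starts at position 77.
NheI cuts after the first base of each site, so after position 77.
Linear molecule, 1 cut → 2 fragments:
  1–77 → 77 bp
  78–204 → 127 bp
Sorted largest to smallest: 127, 77 bp.

127, 77 bp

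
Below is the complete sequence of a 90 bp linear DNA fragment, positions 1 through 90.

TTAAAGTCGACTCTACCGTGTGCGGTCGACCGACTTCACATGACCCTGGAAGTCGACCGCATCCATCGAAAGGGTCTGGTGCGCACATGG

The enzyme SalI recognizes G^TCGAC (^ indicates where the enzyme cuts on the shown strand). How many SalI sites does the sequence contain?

GTCGAC occurs starting at positions 6, 25, 52.
SalI cuts at 3 sites.

3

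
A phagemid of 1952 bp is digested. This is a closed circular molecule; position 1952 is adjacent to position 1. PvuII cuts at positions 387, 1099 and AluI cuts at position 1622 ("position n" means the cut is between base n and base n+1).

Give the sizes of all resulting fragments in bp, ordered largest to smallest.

717, 712, 523 bp

Combined cut positions (sorted): 387, 1099, 1622.
Circular molecule, 3 cuts → 3 fragments:
  1099 − 387 = 712 bp
  1622 − 1099 = 523 bp
  wrap: 1952 − 1622 + 387 = 717 bp
Sorted largest to smallest: 717, 712, 523 bp.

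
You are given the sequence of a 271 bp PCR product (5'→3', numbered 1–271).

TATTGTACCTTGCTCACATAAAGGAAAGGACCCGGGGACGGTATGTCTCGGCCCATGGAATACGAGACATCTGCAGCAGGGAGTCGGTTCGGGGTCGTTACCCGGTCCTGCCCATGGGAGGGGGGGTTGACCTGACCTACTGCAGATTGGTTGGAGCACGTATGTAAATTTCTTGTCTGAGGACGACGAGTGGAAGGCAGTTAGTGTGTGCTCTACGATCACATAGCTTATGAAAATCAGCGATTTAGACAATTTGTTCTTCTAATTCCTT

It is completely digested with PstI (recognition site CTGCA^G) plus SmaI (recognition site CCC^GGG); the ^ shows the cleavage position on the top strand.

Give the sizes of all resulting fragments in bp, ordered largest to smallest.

PstI sites (CTGCAG) start at positions 71, 140.
PstI cuts after base 5 of each site (before the last base), so after positions 75, 144.
The SmaI site (CCCGGG) starts at position 31.
SmaI cuts after base 3 of each site, so after position 33.
Combined cut positions: 33, 75, 144.
Linear molecule, 3 cuts → 4 fragments:
  1–33 → 33 bp
  34–75 → 42 bp
  76–144 → 69 bp
  145–271 → 127 bp
Sorted largest to smallest: 127, 69, 42, 33 bp.

127, 69, 42, 33 bp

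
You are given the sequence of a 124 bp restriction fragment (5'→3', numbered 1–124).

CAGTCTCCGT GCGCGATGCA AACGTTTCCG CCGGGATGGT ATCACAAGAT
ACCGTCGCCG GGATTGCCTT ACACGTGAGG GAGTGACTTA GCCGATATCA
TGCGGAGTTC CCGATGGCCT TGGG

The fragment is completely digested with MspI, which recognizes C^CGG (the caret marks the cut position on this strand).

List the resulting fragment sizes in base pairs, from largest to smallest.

66, 31, 27 bp

MspI sites (CCGG) start at positions 31, 58.
MspI cuts after the first base of each site, so after positions 31, 58.
Linear molecule, 2 cuts → 3 fragments:
  1–31 → 31 bp
  32–58 → 27 bp
  59–124 → 66 bp
Sorted largest to smallest: 66, 31, 27 bp.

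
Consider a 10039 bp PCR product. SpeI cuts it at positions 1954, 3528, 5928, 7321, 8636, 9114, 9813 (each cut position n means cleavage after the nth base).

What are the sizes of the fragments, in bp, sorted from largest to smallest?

2400, 1954, 1574, 1393, 1315, 699, 478, 226 bp

Linear molecule, 7 cuts → 8 fragments:
  1954 − 0 = 1954 bp
  3528 − 1954 = 1574 bp
  5928 − 3528 = 2400 bp
  7321 − 5928 = 1393 bp
  8636 − 7321 = 1315 bp
  9114 − 8636 = 478 bp
  9813 − 9114 = 699 bp
  10039 − 9813 = 226 bp
Sorted largest to smallest: 2400, 1954, 1574, 1393, 1315, 699, 478, 226 bp.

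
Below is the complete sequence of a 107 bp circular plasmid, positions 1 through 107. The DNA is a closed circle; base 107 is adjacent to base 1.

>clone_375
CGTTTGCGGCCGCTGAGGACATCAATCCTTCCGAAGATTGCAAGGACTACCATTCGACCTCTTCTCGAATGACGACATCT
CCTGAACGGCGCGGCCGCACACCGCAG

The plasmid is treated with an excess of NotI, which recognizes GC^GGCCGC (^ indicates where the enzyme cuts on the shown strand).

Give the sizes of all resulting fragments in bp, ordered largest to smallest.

NotI sites (GCGGCCGC) start at positions 6, 91.
NotI cuts after base 2 of each site, so after positions 7, 92.
Circular molecule, 2 cuts → 2 fragments:
  8–92 → 85 bp
  93–107 then 1–7 → 15 + 7 = 22 bp
Sorted largest to smallest: 85, 22 bp.

85, 22 bp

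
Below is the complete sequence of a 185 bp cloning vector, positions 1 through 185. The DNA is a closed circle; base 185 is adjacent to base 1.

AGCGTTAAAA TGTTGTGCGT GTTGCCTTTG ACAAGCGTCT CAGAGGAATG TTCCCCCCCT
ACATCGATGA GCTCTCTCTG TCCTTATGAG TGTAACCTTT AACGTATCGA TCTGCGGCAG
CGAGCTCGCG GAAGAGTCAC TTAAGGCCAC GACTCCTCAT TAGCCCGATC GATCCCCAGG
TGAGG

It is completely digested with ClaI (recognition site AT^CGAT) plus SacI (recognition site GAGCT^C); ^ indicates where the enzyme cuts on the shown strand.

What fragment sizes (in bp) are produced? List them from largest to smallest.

ClaI sites (ATCGAT) start at positions 63, 106, 168.
ClaI cuts after base 2 of each site, so after positions 64, 107, 169.
SacI sites (GAGCTC) start at positions 69, 122.
SacI cuts after base 5 of each site (before the last base), so after positions 73, 126.
Combined cut positions: 64, 73, 107, 126, 169.
Circular molecule, 5 cuts → 5 fragments:
  65–73 → 9 bp
  74–107 → 34 bp
  108–126 → 19 bp
  127–169 → 43 bp
  170–185 then 1–64 → 16 + 64 = 80 bp
Sorted largest to smallest: 80, 43, 34, 19, 9 bp.

80, 43, 34, 19, 9 bp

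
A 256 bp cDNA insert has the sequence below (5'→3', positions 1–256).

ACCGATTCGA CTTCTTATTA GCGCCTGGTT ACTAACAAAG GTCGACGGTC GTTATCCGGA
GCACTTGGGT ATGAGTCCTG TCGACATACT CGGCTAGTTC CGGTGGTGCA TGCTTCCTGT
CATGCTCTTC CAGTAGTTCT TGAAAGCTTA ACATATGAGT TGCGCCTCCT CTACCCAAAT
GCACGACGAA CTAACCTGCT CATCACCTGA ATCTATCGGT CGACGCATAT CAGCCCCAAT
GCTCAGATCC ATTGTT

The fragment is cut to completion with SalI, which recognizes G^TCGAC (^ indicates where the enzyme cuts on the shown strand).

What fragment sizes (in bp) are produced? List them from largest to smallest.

SalI sites (GTCGAC) start at positions 41, 80, 219.
SalI cuts after the first base of each site, so after positions 41, 80, 219.
Linear molecule, 3 cuts → 4 fragments:
  1–41 → 41 bp
  42–80 → 39 bp
  81–219 → 139 bp
  220–256 → 37 bp
Sorted largest to smallest: 139, 41, 39, 37 bp.

139, 41, 39, 37 bp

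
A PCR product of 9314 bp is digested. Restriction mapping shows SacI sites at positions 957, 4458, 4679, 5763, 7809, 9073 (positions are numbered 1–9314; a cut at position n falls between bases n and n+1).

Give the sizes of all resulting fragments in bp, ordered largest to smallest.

3501, 2046, 1264, 1084, 957, 241, 221 bp

Linear molecule, 6 cuts → 7 fragments:
  957 − 0 = 957 bp
  4458 − 957 = 3501 bp
  4679 − 4458 = 221 bp
  5763 − 4679 = 1084 bp
  7809 − 5763 = 2046 bp
  9073 − 7809 = 1264 bp
  9314 − 9073 = 241 bp
Sorted largest to smallest: 3501, 2046, 1264, 1084, 957, 241, 221 bp.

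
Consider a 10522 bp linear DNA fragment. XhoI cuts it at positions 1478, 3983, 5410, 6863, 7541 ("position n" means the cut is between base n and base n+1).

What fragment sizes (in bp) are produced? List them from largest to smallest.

2981, 2505, 1478, 1453, 1427, 678 bp

Linear molecule, 5 cuts → 6 fragments:
  1478 − 0 = 1478 bp
  3983 − 1478 = 2505 bp
  5410 − 3983 = 1427 bp
  6863 − 5410 = 1453 bp
  7541 − 6863 = 678 bp
  10522 − 7541 = 2981 bp
Sorted largest to smallest: 2981, 2505, 1478, 1453, 1427, 678 bp.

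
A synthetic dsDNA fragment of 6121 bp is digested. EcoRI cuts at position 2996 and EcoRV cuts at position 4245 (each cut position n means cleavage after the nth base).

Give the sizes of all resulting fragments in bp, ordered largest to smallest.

2996, 1876, 1249 bp

Combined cut positions (sorted): 2996, 4245.
Linear molecule, 2 cuts → 3 fragments:
  2996 − 0 = 2996 bp
  4245 − 2996 = 1249 bp
  6121 − 4245 = 1876 bp
Sorted largest to smallest: 2996, 1876, 1249 bp.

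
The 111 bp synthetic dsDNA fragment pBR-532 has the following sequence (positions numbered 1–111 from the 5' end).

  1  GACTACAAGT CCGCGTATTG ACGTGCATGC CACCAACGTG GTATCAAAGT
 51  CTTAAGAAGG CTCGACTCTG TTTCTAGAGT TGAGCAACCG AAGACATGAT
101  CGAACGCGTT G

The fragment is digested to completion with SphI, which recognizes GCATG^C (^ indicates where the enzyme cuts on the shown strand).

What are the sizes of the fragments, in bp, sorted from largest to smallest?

82, 29 bp

The SphI site (GCATGC) starts at position 25.
SphI cuts after base 5 of each site (before the last base), so after position 29.
Linear molecule, 1 cut → 2 fragments:
  1–29 → 29 bp
  30–111 → 82 bp
Sorted largest to smallest: 82, 29 bp.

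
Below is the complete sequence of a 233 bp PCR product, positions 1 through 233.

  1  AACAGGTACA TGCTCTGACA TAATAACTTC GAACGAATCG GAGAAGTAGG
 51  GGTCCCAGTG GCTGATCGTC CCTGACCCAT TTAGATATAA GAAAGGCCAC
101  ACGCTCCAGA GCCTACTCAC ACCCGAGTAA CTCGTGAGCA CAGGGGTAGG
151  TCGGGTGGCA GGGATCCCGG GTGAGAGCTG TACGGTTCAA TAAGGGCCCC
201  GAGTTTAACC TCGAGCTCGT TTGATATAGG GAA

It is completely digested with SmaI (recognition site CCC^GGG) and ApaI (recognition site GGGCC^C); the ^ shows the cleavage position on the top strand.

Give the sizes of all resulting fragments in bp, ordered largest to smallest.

The SmaI site (CCCGGG) starts at position 166.
SmaI cuts after base 3 of each site, so after position 168.
The ApaI site (GGGCCC) starts at position 194.
ApaI cuts after base 5 of each site (before the last base), so after position 198.
Combined cut positions: 168, 198.
Linear molecule, 2 cuts → 3 fragments:
  1–168 → 168 bp
  169–198 → 30 bp
  199–233 → 35 bp
Sorted largest to smallest: 168, 35, 30 bp.

168, 35, 30 bp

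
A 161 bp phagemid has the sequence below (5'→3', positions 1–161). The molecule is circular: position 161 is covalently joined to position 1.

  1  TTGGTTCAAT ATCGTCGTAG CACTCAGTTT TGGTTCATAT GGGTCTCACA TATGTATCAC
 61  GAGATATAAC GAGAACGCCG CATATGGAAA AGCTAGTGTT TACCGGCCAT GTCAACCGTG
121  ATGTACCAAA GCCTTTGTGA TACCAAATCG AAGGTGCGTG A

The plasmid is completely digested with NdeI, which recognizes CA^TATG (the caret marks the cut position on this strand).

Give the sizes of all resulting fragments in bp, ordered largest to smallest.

NdeI sites (CATATG) start at positions 36, 49, 81.
NdeI cuts after base 2 of each site, so after positions 37, 50, 82.
Circular molecule, 3 cuts → 3 fragments:
  38–50 → 13 bp
  51–82 → 32 bp
  83–161 then 1–37 → 79 + 37 = 116 bp
Sorted largest to smallest: 116, 32, 13 bp.

116, 32, 13 bp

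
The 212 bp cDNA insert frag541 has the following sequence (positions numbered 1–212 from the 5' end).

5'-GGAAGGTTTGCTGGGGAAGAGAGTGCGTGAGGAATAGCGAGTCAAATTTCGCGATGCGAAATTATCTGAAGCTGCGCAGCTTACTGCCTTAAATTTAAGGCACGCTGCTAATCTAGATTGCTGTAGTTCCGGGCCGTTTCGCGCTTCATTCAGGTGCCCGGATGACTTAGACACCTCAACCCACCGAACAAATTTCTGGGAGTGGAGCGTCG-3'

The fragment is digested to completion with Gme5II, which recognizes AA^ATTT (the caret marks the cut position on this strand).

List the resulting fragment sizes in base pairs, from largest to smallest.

Gme5II sites (AAATTT) start at positions 44, 91, 190.
Gme5II cuts after base 2 of each site, so after positions 45, 92, 191.
Linear molecule, 3 cuts → 4 fragments:
  1–45 → 45 bp
  46–92 → 47 bp
  93–191 → 99 bp
  192–212 → 21 bp
Sorted largest to smallest: 99, 47, 45, 21 bp.

99, 47, 45, 21 bp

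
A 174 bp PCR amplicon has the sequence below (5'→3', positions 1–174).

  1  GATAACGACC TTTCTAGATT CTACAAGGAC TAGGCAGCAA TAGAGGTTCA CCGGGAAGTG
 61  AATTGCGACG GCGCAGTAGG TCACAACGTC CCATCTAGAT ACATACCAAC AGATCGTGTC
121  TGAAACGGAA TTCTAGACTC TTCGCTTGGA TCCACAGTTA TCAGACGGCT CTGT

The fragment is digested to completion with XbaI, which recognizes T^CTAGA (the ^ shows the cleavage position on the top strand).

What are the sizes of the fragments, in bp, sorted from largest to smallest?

81, 42, 38, 13 bp

XbaI sites (TCTAGA) start at positions 13, 94, 132.
XbaI cuts after the first base of each site, so after positions 13, 94, 132.
Linear molecule, 3 cuts → 4 fragments:
  1–13 → 13 bp
  14–94 → 81 bp
  95–132 → 38 bp
  133–174 → 42 bp
Sorted largest to smallest: 81, 42, 38, 13 bp.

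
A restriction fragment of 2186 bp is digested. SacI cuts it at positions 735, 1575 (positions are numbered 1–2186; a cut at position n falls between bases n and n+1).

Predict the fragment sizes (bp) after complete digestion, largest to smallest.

Linear molecule, 2 cuts → 3 fragments:
  735 − 0 = 735 bp
  1575 − 735 = 840 bp
  2186 − 1575 = 611 bp
Sorted largest to smallest: 840, 735, 611 bp.

840, 735, 611 bp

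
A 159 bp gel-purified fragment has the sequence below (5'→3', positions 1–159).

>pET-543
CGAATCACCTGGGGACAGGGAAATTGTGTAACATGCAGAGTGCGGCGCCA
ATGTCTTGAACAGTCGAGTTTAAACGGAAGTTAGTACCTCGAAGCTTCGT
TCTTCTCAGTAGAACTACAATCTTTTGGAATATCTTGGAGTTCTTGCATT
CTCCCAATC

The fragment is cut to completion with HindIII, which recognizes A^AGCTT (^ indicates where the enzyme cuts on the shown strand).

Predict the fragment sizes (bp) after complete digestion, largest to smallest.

92, 67 bp

The HindIII site (AAGCTT) starts at position 92.
HindIII cuts after the first base of each site, so after position 92.
Linear molecule, 1 cut → 2 fragments:
  1–92 → 92 bp
  93–159 → 67 bp
Sorted largest to smallest: 92, 67 bp.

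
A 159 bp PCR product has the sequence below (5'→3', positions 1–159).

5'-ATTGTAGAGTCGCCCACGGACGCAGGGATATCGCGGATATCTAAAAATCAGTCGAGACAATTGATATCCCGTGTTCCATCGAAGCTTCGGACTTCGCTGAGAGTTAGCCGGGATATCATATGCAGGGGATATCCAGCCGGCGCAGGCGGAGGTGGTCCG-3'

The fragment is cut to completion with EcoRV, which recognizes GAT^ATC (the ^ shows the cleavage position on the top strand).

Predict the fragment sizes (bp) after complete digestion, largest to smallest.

EcoRV sites (GATATC) start at positions 27, 36, 63, 112, 128.
EcoRV cuts after base 3 of each site, so after positions 29, 38, 65, 114, 130.
Linear molecule, 5 cuts → 6 fragments:
  1–29 → 29 bp
  30–38 → 9 bp
  39–65 → 27 bp
  66–114 → 49 bp
  115–130 → 16 bp
  131–159 → 29 bp
Sorted largest to smallest: 49, 29, 29, 27, 16, 9 bp.

49, 29, 29, 27, 16, 9 bp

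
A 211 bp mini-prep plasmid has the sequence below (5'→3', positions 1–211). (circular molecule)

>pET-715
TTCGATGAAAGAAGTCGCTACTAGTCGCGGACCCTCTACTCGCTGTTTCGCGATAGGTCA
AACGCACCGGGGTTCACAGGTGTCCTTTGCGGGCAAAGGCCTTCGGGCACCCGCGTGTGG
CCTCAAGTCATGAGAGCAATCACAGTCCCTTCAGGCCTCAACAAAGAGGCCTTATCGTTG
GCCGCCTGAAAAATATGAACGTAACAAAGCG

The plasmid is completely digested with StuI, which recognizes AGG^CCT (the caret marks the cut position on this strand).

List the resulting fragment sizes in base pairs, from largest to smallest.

StuI sites (AGGCCT) start at positions 97, 153, 167.
StuI cuts after base 3 of each site, so after positions 99, 155, 169.
Circular molecule, 3 cuts → 3 fragments:
  100–155 → 56 bp
  156–169 → 14 bp
  170–211 then 1–99 → 42 + 99 = 141 bp
Sorted largest to smallest: 141, 56, 14 bp.

141, 56, 14 bp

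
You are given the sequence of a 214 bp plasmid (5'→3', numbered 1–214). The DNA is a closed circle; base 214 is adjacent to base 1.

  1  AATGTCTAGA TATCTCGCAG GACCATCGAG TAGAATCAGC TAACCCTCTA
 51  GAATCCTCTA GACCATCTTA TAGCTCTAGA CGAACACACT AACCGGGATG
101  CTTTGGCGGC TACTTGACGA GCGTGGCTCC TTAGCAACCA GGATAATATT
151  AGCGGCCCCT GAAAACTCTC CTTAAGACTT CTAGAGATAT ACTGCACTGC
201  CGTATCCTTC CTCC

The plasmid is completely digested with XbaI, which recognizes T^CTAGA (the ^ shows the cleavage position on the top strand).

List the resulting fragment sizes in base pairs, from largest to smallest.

105, 42, 39, 18, 10 bp

XbaI sites (TCTAGA) start at positions 5, 47, 57, 75, 180.
XbaI cuts after the first base of each site, so after positions 5, 47, 57, 75, 180.
Circular molecule, 5 cuts → 5 fragments:
  6–47 → 42 bp
  48–57 → 10 bp
  58–75 → 18 bp
  76–180 → 105 bp
  181–214 then 1–5 → 34 + 5 = 39 bp
Sorted largest to smallest: 105, 42, 39, 18, 10 bp.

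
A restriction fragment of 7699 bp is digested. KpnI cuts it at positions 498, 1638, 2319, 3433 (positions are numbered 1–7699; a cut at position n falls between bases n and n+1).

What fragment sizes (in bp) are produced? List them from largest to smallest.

4266, 1140, 1114, 681, 498 bp

Linear molecule, 4 cuts → 5 fragments:
  498 − 0 = 498 bp
  1638 − 498 = 1140 bp
  2319 − 1638 = 681 bp
  3433 − 2319 = 1114 bp
  7699 − 3433 = 4266 bp
Sorted largest to smallest: 4266, 1140, 1114, 681, 498 bp.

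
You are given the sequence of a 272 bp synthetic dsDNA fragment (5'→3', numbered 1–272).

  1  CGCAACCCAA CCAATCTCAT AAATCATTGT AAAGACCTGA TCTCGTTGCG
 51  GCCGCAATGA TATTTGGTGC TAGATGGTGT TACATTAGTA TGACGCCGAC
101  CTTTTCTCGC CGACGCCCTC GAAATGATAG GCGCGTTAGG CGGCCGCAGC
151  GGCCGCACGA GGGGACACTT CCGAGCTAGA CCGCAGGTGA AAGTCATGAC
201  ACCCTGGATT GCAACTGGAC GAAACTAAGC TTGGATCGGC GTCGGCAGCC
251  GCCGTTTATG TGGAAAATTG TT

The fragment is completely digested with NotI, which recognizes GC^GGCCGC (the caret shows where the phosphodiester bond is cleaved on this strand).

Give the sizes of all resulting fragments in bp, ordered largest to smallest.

122, 92, 49, 9 bp

NotI sites (GCGGCCGC) start at positions 48, 140, 149.
NotI cuts after base 2 of each site, so after positions 49, 141, 150.
Linear molecule, 3 cuts → 4 fragments:
  1–49 → 49 bp
  50–141 → 92 bp
  142–150 → 9 bp
  151–272 → 122 bp
Sorted largest to smallest: 122, 92, 49, 9 bp.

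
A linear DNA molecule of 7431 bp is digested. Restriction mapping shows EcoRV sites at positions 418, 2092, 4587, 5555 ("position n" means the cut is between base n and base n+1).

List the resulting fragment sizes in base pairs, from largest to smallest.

2495, 1876, 1674, 968, 418 bp

Linear molecule, 4 cuts → 5 fragments:
  418 − 0 = 418 bp
  2092 − 418 = 1674 bp
  4587 − 2092 = 2495 bp
  5555 − 4587 = 968 bp
  7431 − 5555 = 1876 bp
Sorted largest to smallest: 2495, 1876, 1674, 968, 418 bp.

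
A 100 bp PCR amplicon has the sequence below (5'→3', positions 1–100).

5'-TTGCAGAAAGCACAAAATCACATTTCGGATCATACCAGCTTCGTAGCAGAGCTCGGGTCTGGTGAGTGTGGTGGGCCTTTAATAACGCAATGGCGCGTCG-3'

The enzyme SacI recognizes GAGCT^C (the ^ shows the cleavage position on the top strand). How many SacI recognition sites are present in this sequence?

GAGCTC occurs starting at position 49.
SacI cuts at 1 site.

1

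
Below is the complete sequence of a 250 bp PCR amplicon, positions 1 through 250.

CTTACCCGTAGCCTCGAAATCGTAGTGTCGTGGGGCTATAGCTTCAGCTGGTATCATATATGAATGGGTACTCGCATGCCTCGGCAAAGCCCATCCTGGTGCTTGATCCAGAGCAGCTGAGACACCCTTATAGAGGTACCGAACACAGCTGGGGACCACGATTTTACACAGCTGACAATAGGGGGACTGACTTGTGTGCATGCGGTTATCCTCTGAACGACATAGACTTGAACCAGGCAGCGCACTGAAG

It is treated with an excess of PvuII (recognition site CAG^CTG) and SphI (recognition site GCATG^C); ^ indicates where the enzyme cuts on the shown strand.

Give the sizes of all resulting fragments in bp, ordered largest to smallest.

PvuII sites (CAGCTG) start at positions 45, 114, 146, 169.
PvuII cuts after base 3 of each site, so after positions 47, 116, 148, 171.
SphI sites (GCATGC) start at positions 74, 198.
SphI cuts after base 5 of each site (before the last base), so after positions 78, 202.
Combined cut positions: 47, 78, 116, 148, 171, 202.
Linear molecule, 6 cuts → 7 fragments:
  1–47 → 47 bp
  48–78 → 31 bp
  79–116 → 38 bp
  117–148 → 32 bp
  149–171 → 23 bp
  172–202 → 31 bp
  203–250 → 48 bp
Sorted largest to smallest: 48, 47, 38, 32, 31, 31, 23 bp.

48, 47, 38, 32, 31, 31, 23 bp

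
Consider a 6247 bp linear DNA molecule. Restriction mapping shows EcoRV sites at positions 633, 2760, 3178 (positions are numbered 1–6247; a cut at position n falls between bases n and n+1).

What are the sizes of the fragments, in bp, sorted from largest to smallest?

3069, 2127, 633, 418 bp

Linear molecule, 3 cuts → 4 fragments:
  633 − 0 = 633 bp
  2760 − 633 = 2127 bp
  3178 − 2760 = 418 bp
  6247 − 3178 = 3069 bp
Sorted largest to smallest: 3069, 2127, 633, 418 bp.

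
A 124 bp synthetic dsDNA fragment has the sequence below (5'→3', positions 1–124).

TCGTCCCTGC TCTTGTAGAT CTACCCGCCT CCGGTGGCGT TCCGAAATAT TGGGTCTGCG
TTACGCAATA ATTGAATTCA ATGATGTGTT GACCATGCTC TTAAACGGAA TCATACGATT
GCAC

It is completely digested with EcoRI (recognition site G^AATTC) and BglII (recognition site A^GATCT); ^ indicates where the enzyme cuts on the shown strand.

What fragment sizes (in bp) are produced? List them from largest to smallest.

57, 50, 17 bp

The EcoRI site (GAATTC) starts at position 74.
EcoRI cuts after the first base of each site, so after position 74.
The BglII site (AGATCT) starts at position 17.
BglII cuts after the first base of each site, so after position 17.
Combined cut positions: 17, 74.
Linear molecule, 2 cuts → 3 fragments:
  1–17 → 17 bp
  18–74 → 57 bp
  75–124 → 50 bp
Sorted largest to smallest: 57, 50, 17 bp.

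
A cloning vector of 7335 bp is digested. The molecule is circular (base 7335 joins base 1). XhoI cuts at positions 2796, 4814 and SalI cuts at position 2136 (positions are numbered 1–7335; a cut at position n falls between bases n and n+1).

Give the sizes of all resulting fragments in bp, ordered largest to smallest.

Combined cut positions (sorted): 2136, 2796, 4814.
Circular molecule, 3 cuts → 3 fragments:
  2796 − 2136 = 660 bp
  4814 − 2796 = 2018 bp
  wrap: 7335 − 4814 + 2136 = 4657 bp
Sorted largest to smallest: 4657, 2018, 660 bp.

4657, 2018, 660 bp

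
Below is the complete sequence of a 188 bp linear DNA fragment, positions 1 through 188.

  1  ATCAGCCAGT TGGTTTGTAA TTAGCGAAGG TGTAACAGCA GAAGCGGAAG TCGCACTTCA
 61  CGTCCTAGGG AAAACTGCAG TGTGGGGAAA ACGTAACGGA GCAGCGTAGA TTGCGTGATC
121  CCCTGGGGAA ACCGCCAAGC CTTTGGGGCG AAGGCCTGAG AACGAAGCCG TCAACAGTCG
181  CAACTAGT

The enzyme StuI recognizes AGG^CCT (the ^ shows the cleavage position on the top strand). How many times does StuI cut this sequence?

1

AGGCCT occurs starting at position 152.
StuI cuts at 1 site.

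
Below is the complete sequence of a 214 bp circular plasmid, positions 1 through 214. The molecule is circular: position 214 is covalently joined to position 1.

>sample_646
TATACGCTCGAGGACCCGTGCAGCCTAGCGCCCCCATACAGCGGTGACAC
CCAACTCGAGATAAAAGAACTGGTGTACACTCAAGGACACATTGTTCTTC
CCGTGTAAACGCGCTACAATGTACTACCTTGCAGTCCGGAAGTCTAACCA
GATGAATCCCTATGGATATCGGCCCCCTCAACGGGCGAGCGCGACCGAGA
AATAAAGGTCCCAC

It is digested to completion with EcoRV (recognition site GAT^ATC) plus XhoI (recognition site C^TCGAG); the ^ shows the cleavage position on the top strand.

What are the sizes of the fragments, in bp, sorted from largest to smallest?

The EcoRV site (GATATC) starts at position 165.
EcoRV cuts after base 3 of each site, so after position 167.
XhoI sites (CTCGAG) start at positions 7, 55.
XhoI cuts after the first base of each site, so after positions 7, 55.
Combined cut positions: 7, 55, 167.
Circular molecule, 3 cuts → 3 fragments:
  8–55 → 48 bp
  56–167 → 112 bp
  168–214 then 1–7 → 47 + 7 = 54 bp
Sorted largest to smallest: 112, 54, 48 bp.

112, 54, 48 bp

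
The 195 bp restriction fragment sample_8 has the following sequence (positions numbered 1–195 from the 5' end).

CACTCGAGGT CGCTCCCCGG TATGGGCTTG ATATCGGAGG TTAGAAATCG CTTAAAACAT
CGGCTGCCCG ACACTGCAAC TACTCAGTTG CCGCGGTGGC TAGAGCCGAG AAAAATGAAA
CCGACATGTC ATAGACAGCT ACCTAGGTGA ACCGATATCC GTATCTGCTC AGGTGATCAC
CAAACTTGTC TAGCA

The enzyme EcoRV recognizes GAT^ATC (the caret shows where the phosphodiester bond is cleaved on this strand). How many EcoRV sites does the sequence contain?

2

GATATC occurs starting at positions 30, 154.
EcoRV cuts at 2 sites.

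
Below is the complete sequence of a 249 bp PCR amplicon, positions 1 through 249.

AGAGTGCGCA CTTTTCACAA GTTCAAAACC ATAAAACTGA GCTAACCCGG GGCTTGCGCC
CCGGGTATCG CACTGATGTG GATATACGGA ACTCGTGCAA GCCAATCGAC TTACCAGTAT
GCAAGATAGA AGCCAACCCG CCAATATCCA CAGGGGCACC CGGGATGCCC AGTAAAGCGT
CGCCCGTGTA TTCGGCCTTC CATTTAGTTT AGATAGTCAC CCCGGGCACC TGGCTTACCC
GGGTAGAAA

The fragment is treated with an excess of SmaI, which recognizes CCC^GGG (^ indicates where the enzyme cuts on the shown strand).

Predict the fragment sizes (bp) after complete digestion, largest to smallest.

99, 62, 48, 17, 14, 9 bp

SmaI sites (CCCGGG) start at positions 46, 60, 159, 221, 238.
SmaI cuts after base 3 of each site, so after positions 48, 62, 161, 223, 240.
Linear molecule, 5 cuts → 6 fragments:
  1–48 → 48 bp
  49–62 → 14 bp
  63–161 → 99 bp
  162–223 → 62 bp
  224–240 → 17 bp
  241–249 → 9 bp
Sorted largest to smallest: 99, 62, 48, 17, 14, 9 bp.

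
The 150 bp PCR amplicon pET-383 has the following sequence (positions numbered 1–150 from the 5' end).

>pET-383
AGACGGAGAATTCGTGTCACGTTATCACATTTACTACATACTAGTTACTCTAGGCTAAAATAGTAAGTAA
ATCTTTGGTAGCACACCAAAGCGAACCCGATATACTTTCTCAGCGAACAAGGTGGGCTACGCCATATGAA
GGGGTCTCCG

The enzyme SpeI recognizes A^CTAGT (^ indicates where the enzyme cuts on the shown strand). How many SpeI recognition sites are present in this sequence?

ACTAGT occurs starting at position 40.
SpeI cuts at 1 site.

1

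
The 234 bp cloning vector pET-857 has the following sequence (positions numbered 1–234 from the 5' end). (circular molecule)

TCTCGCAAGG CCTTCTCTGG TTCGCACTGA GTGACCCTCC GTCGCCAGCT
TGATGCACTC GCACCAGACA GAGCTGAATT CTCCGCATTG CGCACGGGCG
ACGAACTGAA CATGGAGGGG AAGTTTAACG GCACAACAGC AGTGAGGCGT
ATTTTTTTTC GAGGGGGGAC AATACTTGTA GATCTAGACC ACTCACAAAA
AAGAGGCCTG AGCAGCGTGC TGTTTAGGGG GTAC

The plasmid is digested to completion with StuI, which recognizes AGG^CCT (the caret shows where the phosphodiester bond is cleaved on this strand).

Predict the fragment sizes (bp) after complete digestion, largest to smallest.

196, 38 bp

StuI sites (AGGCCT) start at positions 8, 204.
StuI cuts after base 3 of each site, so after positions 10, 206.
Circular molecule, 2 cuts → 2 fragments:
  11–206 → 196 bp
  207–234 then 1–10 → 28 + 10 = 38 bp
Sorted largest to smallest: 196, 38 bp.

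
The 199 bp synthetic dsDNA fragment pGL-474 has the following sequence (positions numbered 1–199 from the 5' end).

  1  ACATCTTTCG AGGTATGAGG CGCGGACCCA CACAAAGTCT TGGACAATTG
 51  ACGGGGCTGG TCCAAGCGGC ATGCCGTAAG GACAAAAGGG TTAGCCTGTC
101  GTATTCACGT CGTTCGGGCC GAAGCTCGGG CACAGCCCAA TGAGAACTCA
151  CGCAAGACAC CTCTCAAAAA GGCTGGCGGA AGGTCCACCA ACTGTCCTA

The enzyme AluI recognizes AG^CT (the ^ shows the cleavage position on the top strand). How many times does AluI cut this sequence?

1

AGCT occurs starting at position 123.
AluI cuts at 1 site.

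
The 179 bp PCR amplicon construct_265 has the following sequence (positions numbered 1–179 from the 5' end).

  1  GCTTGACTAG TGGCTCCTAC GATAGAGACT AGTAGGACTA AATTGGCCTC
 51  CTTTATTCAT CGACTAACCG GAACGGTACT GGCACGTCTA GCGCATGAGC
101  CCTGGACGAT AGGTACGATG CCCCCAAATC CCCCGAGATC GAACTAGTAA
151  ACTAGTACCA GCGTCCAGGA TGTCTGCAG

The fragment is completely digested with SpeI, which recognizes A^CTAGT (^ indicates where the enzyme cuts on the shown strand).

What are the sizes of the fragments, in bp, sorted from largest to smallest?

SpeI sites (ACTAGT) start at positions 6, 28, 143, 151.
SpeI cuts after the first base of each site, so after positions 6, 28, 143, 151.
Linear molecule, 4 cuts → 5 fragments:
  1–6 → 6 bp
  7–28 → 22 bp
  29–143 → 115 bp
  144–151 → 8 bp
  152–179 → 28 bp
Sorted largest to smallest: 115, 28, 22, 8, 6 bp.

115, 28, 22, 8, 6 bp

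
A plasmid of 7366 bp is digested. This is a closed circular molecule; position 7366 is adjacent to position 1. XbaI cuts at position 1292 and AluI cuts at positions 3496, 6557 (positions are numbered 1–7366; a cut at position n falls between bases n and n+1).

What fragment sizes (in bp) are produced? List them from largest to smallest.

3061, 2204, 2101 bp

Combined cut positions (sorted): 1292, 3496, 6557.
Circular molecule, 3 cuts → 3 fragments:
  3496 − 1292 = 2204 bp
  6557 − 3496 = 3061 bp
  wrap: 7366 − 6557 + 1292 = 2101 bp
Sorted largest to smallest: 3061, 2204, 2101 bp.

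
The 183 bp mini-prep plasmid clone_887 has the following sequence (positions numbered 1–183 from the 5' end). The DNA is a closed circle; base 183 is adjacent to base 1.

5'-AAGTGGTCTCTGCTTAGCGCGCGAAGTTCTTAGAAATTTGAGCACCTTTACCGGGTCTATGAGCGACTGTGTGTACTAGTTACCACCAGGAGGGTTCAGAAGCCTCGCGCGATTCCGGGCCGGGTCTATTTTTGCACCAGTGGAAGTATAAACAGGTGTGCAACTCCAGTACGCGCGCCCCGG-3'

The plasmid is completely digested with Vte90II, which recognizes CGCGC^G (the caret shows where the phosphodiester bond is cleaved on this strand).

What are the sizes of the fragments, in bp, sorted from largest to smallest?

Vte90II sites (CGCGCG) start at positions 18, 106, 172.
Vte90II cuts after base 5 of each site (before the last base), so after positions 22, 110, 176.
Circular molecule, 3 cuts → 3 fragments:
  23–110 → 88 bp
  111–176 → 66 bp
  177–183 then 1–22 → 7 + 22 = 29 bp
Sorted largest to smallest: 88, 66, 29 bp.

88, 66, 29 bp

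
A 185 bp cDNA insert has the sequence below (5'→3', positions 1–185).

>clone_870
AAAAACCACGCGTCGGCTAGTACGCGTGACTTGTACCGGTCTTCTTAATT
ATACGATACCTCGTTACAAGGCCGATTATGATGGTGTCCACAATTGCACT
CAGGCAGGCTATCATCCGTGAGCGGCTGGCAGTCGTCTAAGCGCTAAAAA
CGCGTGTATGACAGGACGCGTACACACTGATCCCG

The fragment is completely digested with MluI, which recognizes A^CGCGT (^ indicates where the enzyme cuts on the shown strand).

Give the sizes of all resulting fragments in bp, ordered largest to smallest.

128, 19, 16, 14, 8 bp

MluI sites (ACGCGT) start at positions 8, 22, 150, 166.
MluI cuts after the first base of each site, so after positions 8, 22, 150, 166.
Linear molecule, 4 cuts → 5 fragments:
  1–8 → 8 bp
  9–22 → 14 bp
  23–150 → 128 bp
  151–166 → 16 bp
  167–185 → 19 bp
Sorted largest to smallest: 128, 19, 16, 14, 8 bp.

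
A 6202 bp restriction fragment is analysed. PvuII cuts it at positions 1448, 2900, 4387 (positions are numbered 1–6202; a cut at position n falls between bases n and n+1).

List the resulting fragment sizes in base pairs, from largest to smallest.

Linear molecule, 3 cuts → 4 fragments:
  1448 − 0 = 1448 bp
  2900 − 1448 = 1452 bp
  4387 − 2900 = 1487 bp
  6202 − 4387 = 1815 bp
Sorted largest to smallest: 1815, 1487, 1452, 1448 bp.

1815, 1487, 1452, 1448 bp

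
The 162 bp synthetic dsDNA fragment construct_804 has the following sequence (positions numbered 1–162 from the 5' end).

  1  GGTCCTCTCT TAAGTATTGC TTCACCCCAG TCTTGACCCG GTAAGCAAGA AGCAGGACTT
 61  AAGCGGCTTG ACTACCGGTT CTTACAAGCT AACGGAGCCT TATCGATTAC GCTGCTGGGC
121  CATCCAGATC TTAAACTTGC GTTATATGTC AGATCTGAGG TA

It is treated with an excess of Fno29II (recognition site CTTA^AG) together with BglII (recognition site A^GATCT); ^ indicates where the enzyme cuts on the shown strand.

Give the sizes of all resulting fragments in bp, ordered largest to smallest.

65, 49, 25, 12, 11 bp

Fno29II sites (CTTAAG) start at positions 9, 58.
Fno29II cuts after base 4 of each site, so after positions 12, 61.
BglII sites (AGATCT) start at positions 126, 151.
BglII cuts after the first base of each site, so after positions 126, 151.
Combined cut positions: 12, 61, 126, 151.
Linear molecule, 4 cuts → 5 fragments:
  1–12 → 12 bp
  13–61 → 49 bp
  62–126 → 65 bp
  127–151 → 25 bp
  152–162 → 11 bp
Sorted largest to smallest: 65, 49, 25, 12, 11 bp.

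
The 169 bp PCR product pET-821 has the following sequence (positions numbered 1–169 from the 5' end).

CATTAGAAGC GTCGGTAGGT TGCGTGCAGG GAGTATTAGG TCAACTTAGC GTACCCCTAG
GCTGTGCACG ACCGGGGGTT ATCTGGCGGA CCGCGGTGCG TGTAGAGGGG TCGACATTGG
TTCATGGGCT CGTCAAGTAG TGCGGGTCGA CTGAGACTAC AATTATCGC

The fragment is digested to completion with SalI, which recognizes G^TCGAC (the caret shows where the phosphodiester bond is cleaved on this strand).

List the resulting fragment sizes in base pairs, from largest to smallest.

110, 36, 23 bp

SalI sites (GTCGAC) start at positions 110, 146.
SalI cuts after the first base of each site, so after positions 110, 146.
Linear molecule, 2 cuts → 3 fragments:
  1–110 → 110 bp
  111–146 → 36 bp
  147–169 → 23 bp
Sorted largest to smallest: 110, 36, 23 bp.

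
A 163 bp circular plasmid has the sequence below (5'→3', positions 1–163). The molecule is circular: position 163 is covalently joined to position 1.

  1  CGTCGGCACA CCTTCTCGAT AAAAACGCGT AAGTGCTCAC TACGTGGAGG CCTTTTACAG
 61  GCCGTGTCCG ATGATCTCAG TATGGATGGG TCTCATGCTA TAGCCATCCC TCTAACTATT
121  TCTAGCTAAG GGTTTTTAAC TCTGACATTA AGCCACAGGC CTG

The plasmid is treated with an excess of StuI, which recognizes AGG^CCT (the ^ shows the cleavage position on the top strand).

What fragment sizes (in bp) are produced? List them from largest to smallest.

StuI sites (AGGCCT) start at positions 48, 157.
StuI cuts after base 3 of each site, so after positions 50, 159.
Circular molecule, 2 cuts → 2 fragments:
  51–159 → 109 bp
  160–163 then 1–50 → 4 + 50 = 54 bp
Sorted largest to smallest: 109, 54 bp.

109, 54 bp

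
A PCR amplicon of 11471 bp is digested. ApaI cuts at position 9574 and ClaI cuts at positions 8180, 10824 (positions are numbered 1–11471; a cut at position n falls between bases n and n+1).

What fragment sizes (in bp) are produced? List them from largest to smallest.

Combined cut positions (sorted): 8180, 9574, 10824.
Linear molecule, 3 cuts → 4 fragments:
  8180 − 0 = 8180 bp
  9574 − 8180 = 1394 bp
  10824 − 9574 = 1250 bp
  11471 − 10824 = 647 bp
Sorted largest to smallest: 8180, 1394, 1250, 647 bp.

8180, 1394, 1250, 647 bp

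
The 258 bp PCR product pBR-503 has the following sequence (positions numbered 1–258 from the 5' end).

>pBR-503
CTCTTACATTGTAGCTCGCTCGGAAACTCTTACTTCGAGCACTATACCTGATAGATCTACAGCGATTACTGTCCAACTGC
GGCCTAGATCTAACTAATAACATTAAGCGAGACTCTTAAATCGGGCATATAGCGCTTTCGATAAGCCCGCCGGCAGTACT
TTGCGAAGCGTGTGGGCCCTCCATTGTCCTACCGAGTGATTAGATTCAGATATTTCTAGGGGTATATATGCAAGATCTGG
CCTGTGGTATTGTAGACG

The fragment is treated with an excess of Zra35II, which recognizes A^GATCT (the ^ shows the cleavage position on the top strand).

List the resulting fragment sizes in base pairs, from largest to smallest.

147, 53, 33, 25 bp

Zra35II sites (AGATCT) start at positions 53, 86, 233.
Zra35II cuts after the first base of each site, so after positions 53, 86, 233.
Linear molecule, 3 cuts → 4 fragments:
  1–53 → 53 bp
  54–86 → 33 bp
  87–233 → 147 bp
  234–258 → 25 bp
Sorted largest to smallest: 147, 53, 33, 25 bp.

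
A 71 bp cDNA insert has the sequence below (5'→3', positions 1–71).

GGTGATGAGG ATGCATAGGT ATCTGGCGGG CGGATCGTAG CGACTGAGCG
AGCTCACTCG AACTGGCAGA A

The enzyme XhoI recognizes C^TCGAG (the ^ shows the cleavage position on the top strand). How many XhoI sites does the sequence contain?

0

No occurrence of CTCGAG is present in the sequence.
XhoI does not cut: 0 sites.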